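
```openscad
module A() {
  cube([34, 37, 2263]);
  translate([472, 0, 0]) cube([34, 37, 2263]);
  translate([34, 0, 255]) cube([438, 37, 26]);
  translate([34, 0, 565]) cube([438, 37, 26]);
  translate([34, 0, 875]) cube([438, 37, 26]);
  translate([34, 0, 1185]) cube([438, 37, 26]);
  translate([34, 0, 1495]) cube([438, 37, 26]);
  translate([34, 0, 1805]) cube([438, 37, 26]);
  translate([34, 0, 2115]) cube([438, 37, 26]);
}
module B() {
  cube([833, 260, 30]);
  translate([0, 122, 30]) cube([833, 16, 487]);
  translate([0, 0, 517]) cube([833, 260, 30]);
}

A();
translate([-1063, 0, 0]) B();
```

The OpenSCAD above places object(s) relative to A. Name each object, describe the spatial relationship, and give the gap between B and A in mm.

The I-beam's nearest face is 230 mm from the ladder's −x face.

A is a ladder. B is an I-beam. The I-beam is on the floor beside the ladder on its −x side. The gap between the I-beam and the ladder is 230 mm.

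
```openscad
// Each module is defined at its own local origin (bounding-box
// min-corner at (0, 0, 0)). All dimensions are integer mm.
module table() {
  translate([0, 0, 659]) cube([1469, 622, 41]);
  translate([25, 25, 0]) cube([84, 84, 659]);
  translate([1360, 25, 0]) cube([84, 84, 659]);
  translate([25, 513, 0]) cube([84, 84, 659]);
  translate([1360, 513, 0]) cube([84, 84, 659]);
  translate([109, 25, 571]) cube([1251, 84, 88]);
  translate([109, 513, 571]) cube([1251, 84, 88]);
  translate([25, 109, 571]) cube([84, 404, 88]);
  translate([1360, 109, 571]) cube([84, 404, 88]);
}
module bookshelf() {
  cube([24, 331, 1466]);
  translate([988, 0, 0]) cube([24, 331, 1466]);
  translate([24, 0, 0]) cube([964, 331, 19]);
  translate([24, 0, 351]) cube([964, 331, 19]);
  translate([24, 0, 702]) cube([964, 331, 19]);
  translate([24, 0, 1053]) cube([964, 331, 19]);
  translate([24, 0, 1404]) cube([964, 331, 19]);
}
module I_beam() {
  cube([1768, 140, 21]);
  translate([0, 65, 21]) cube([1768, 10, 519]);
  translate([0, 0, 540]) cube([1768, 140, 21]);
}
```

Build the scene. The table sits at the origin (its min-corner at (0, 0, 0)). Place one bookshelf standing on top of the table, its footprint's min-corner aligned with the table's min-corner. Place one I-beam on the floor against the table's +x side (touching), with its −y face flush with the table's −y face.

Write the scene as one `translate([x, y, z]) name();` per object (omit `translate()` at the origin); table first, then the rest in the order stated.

table();
translate([0, 0, 700]) bookshelf();
translate([1469, 0, 0]) I_beam();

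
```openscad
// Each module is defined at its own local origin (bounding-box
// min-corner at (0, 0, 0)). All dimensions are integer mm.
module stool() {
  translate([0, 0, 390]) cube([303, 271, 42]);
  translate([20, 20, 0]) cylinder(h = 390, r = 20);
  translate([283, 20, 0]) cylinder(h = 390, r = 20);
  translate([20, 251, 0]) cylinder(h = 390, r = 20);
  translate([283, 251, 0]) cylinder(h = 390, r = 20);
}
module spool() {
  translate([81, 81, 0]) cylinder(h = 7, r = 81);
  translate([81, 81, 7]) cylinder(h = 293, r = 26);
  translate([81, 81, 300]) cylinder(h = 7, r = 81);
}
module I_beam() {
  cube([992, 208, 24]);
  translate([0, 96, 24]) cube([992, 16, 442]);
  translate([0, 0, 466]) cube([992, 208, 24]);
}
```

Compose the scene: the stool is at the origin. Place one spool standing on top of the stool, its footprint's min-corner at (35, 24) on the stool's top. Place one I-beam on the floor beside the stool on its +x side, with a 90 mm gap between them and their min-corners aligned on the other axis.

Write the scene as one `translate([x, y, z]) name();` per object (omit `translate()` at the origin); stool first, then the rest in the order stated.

stool();
translate([35, 24, 432]) spool();
translate([393, 0, 0]) I_beam();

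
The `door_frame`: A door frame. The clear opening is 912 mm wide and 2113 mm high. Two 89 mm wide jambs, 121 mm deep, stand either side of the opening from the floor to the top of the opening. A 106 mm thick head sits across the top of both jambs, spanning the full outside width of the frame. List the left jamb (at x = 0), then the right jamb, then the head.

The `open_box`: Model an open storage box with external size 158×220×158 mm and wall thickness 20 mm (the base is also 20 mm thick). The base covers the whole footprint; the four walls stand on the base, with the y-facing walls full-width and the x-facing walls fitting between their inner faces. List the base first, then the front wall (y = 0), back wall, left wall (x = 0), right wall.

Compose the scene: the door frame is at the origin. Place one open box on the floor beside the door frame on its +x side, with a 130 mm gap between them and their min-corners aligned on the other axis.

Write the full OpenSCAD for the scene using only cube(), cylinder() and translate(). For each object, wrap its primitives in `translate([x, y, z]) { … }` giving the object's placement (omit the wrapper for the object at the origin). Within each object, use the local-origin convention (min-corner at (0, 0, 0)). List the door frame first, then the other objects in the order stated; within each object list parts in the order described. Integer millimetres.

cube([89, 121, 2113]);
translate([1001, 0, 0]) cube([89, 121, 2113]);
translate([0, 0, 2113]) cube([1090, 121, 106]);
translate([1220, 0, 0]) {
  cube([158, 220, 20]);
  translate([0, 0, 20]) cube([158, 20, 138]);
  translate([0, 200, 20]) cube([158, 20, 138]);
  translate([0, 20, 20]) cube([20, 180, 138]);
  translate([138, 20, 20]) cube([20, 180, 138]);
}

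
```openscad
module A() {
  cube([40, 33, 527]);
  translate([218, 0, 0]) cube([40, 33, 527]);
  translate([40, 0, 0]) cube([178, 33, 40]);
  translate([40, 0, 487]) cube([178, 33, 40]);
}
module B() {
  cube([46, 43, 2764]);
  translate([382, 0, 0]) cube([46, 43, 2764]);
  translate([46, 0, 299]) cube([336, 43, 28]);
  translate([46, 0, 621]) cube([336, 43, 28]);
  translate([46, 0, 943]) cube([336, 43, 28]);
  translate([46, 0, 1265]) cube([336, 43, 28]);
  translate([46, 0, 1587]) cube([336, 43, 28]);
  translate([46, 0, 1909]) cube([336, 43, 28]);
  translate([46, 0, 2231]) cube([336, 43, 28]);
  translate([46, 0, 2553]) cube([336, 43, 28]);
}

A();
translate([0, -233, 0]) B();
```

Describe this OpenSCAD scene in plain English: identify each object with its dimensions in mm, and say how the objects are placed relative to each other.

A is a rectangular picture frame lying in the x–z plane (depth along y). The opening is 178 mm wide (x) by 447 mm tall (z), surrounded by a border 40 mm wide on all four sides. The frame is 33 mm deep and is made of two full-height vertical stiles with two horizontal rails fitted between them.

B is a straight ladder. Two 46×43 mm vertical rails, 2764 mm tall, stand 428 mm apart (outside-to-outside) with their front faces coplanar on the −y side. 8 rungs, each 43 mm deep and 28 mm tall, span between the inner faces of the rails, front faces flush with the rails. The lowest rung's underside is at z = 299 mm and rungs are spaced 322 mm apart (underside to underside).

The ladder is on the floor beside the picture frame on its −y side.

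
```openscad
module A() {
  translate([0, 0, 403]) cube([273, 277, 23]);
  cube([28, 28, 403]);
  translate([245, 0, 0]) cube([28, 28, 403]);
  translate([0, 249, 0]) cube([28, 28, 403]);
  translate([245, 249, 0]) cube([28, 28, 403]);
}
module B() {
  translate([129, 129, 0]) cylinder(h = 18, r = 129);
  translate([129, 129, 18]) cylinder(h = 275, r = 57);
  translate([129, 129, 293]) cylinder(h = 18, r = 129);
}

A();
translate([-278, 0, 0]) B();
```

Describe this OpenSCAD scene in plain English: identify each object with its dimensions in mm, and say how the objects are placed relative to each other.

A is a simple wooden stool: a rectangular seat 273 mm (x) by 277 mm (y), 23 mm thick, top face at z = 426 mm, on four square legs, each 28×28 mm in cross-section. The legs rest on z = 0, each flush with a corner of the seat.

B is a spool: two coaxial disc flanges of radius 129 mm and thickness 18 mm, joined by a core cylinder of radius 57 mm and height 275 mm. The lower flange rests on z = 0 and the three cylinders share a vertical axis.

The spool is on the floor beside the stool on its −x side.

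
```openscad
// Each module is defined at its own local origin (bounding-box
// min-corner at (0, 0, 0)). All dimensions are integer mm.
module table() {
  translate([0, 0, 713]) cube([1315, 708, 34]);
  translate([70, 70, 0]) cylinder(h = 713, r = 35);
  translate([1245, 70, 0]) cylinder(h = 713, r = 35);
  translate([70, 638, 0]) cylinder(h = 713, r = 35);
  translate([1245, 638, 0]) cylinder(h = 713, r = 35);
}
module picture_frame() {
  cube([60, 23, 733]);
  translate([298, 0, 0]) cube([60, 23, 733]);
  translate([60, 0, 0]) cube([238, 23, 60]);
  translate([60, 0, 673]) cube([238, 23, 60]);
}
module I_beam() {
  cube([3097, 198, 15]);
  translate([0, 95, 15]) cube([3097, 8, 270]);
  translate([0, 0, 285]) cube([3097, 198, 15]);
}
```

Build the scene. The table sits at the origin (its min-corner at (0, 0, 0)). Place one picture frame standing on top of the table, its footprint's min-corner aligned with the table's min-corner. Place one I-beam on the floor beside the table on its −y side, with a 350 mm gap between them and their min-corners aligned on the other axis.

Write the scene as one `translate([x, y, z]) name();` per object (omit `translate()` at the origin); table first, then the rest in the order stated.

table();
translate([0, 0, 747]) picture_frame();
translate([0, -548, 0]) I_beam();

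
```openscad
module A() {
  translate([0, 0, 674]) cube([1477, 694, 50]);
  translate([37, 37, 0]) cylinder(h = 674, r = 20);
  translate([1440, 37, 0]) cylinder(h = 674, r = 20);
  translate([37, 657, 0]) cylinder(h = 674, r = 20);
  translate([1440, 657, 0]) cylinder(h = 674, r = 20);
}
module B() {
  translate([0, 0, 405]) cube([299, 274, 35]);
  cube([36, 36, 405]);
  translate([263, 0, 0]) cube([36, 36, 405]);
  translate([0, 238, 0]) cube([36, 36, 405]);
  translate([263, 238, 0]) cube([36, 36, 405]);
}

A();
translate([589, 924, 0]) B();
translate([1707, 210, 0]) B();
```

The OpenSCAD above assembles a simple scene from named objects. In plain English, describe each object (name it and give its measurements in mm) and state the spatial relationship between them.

A is a rectangular dining table. The top is 1477×694×50 mm with its upper surface at z = 724 mm. It stands on four round legs of 40 mm diameter, each leg's bounding box inset 17 mm from the nearest pair of top edges, running from the floor to the underside of the top.

B is a simple wooden stool: a rectangular seat 299 mm (x) by 274 mm (y), 35 mm thick, top face at z = 440 mm, on four square legs, each 36×36 mm in cross-section. The legs rest on z = 0, each flush with a corner of the seat.

Two stools sit around the table at the +y, +x sides.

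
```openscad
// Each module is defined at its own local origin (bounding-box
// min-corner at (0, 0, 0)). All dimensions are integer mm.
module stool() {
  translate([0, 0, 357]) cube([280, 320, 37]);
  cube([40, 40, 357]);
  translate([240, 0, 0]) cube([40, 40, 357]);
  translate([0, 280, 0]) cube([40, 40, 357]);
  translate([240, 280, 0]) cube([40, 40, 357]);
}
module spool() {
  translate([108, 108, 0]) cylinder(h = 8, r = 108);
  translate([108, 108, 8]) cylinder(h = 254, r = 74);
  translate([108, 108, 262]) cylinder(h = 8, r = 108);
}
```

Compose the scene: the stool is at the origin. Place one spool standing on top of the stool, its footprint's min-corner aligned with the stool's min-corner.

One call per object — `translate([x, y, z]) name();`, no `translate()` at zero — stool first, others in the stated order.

stool();
translate([0, 0, 394]) spool();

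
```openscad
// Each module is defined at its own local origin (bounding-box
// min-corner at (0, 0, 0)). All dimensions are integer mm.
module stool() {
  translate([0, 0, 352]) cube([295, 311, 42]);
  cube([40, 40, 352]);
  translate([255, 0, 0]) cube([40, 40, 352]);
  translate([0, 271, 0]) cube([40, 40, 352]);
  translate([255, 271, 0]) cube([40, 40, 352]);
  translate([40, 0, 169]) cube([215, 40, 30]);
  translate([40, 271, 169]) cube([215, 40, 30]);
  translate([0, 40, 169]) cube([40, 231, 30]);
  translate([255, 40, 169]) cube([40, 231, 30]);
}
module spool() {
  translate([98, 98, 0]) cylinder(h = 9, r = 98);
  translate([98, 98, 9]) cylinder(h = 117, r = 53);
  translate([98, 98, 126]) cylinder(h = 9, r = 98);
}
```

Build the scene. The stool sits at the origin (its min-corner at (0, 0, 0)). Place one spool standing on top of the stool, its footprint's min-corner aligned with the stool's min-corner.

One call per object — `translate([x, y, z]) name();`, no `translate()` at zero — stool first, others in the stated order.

stool();
translate([0, 0, 394]) spool();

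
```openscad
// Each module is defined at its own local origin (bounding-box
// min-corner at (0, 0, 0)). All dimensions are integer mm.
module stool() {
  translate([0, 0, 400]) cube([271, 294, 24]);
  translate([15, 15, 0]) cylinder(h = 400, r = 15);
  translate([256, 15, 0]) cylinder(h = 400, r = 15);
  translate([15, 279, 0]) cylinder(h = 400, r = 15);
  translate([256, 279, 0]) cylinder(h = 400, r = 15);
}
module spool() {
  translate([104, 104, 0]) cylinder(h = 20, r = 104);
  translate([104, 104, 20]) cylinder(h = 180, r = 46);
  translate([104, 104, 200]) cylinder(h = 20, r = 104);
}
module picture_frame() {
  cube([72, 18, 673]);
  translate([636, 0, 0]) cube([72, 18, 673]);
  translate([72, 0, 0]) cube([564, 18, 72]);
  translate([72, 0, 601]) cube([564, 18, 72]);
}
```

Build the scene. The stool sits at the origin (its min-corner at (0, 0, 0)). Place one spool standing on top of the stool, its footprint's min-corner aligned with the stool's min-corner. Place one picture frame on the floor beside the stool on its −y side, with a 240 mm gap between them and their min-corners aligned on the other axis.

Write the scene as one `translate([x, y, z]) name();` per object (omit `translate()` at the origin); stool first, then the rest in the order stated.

stool();
translate([0, 0, 424]) spool();
translate([0, -258, 0]) picture_frame();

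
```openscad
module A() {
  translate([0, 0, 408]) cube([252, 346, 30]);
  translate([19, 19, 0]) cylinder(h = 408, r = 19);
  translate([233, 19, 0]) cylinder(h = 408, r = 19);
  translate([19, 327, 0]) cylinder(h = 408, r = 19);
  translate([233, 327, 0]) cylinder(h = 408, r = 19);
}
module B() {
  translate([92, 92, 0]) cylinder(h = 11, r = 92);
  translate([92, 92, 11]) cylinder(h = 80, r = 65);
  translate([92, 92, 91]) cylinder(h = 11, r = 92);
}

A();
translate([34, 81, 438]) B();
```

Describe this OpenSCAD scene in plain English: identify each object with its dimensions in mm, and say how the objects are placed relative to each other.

A is a four-legged stool. The seat is 252×346 mm, 30 mm thick, top at z = 438 mm. It stands on four round legs, each 38 mm in diameter, from z = 0 to the seat underside, each leg's axis is inset half a diameter from the nearest pair of seat edges (so the leg's bounding box is flush with the corner).

B is a spool: two coaxial disc flanges of radius 92 mm and thickness 11 mm, joined by a core cylinder of radius 65 mm and height 80 mm. The lower flange rests on z = 0 and the three cylinders share a vertical axis.

The spool is on top of the stool, centred.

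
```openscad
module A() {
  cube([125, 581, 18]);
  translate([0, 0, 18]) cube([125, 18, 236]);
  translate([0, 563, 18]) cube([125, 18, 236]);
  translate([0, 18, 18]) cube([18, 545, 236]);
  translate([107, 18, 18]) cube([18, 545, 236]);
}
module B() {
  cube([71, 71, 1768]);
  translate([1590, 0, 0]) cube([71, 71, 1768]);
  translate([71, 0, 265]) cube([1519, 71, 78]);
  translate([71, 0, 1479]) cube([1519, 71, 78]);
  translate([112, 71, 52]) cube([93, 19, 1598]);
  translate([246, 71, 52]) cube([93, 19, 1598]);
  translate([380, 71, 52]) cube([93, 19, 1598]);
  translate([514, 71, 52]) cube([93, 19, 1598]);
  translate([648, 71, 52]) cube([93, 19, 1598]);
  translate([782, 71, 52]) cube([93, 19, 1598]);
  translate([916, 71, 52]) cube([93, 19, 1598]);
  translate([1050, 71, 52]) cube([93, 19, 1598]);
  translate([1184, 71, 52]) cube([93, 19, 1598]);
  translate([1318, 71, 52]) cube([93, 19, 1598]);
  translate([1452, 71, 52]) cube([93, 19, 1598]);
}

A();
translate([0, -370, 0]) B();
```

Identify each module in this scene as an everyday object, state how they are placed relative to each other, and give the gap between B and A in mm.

The fence section's nearest face is 280 mm from the open box's −y face.

A is an open box. B is a fence section. The fence section is on the floor beside the open box on its −y side. The gap between the fence section and the open box is 280 mm.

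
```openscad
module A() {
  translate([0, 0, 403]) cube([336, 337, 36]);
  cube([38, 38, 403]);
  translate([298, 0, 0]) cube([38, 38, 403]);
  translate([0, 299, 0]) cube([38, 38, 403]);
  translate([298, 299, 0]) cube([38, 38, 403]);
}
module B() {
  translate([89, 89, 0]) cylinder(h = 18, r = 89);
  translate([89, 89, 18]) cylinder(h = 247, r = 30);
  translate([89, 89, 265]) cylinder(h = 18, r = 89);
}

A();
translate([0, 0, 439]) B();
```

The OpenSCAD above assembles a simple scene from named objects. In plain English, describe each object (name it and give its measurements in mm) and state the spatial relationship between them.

A is a simple wooden stool: a rectangular seat 336 mm (x) by 337 mm (y), 36 mm thick, top face at z = 439 mm, on four square legs, each 38×38 mm in cross-section. The legs rest on z = 0, each flush with a corner of the seat.

B is a spool: two coaxial disc flanges of radius 89 mm and thickness 18 mm, joined by a core cylinder of radius 30 mm and height 247 mm. The lower flange rests on z = 0 and the three cylinders share a vertical axis.

The spool is on top of the stool.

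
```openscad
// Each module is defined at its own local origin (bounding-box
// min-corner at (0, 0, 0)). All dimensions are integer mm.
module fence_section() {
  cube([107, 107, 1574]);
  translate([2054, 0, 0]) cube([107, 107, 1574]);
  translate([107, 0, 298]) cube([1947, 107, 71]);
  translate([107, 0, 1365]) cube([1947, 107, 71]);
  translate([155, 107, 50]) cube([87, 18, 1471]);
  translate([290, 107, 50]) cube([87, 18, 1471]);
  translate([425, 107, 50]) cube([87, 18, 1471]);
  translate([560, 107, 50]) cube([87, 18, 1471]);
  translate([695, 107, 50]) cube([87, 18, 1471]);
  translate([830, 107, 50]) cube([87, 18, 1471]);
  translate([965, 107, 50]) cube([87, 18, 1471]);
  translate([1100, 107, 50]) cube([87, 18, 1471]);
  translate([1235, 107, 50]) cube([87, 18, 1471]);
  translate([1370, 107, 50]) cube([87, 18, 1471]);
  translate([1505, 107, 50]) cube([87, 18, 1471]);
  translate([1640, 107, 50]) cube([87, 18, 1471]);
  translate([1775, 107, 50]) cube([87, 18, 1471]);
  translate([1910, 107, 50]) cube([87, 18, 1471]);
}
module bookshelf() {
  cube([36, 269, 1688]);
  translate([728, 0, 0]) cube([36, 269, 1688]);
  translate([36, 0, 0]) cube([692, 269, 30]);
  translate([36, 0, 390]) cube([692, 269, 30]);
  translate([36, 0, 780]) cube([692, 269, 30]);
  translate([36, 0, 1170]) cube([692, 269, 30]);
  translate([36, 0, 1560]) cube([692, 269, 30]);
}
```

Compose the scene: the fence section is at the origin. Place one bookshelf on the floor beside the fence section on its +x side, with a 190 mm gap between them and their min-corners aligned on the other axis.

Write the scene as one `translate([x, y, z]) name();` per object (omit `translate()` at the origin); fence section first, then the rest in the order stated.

fence_section();
translate([2351, 0, 0]) bookshelf();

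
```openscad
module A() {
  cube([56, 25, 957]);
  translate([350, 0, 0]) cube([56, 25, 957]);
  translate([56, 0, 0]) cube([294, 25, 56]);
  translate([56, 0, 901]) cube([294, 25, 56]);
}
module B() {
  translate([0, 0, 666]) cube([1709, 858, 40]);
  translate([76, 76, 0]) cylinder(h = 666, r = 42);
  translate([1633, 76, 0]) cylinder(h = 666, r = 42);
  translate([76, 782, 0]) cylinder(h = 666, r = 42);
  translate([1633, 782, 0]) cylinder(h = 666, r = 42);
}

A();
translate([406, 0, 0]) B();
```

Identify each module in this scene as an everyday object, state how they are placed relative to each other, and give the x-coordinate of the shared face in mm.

The picture frame's +x face and the table's −x face are both at x = 406 mm.

A is a picture frame. B is a table. The table is against the picture frame's +x side, with their −y faces flush. The x-coordinate of the shared face is 406 mm.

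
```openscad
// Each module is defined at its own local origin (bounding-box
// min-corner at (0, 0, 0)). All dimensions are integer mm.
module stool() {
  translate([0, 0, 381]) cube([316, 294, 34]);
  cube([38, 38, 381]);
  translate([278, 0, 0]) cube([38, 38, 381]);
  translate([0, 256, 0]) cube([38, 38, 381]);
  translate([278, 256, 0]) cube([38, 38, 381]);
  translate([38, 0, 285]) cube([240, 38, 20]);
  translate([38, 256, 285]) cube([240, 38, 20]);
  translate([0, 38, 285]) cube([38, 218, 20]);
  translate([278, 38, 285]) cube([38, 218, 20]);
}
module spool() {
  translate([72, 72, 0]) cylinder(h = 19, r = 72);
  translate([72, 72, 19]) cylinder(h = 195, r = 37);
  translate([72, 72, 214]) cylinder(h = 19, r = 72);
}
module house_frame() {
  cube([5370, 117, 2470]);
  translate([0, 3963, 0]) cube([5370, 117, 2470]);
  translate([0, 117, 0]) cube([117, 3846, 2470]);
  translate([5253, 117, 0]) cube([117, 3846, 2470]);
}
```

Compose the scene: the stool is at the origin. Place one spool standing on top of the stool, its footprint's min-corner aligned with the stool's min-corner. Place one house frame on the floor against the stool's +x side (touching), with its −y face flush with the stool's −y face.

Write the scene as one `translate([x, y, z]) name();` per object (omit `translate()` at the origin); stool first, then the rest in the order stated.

stool();
translate([0, 0, 415]) spool();
translate([316, 0, 0]) house_frame();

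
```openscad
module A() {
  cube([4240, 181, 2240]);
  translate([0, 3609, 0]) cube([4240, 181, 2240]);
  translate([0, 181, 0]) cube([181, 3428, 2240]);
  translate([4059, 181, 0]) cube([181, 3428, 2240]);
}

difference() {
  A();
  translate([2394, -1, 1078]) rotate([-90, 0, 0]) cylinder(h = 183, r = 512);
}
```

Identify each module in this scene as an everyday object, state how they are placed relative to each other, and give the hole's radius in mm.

A is a house frame. The house frame has a circular hole through its front wall. The hole's radius is 512 mm.

The subtracted cylinder has r = 512 mm.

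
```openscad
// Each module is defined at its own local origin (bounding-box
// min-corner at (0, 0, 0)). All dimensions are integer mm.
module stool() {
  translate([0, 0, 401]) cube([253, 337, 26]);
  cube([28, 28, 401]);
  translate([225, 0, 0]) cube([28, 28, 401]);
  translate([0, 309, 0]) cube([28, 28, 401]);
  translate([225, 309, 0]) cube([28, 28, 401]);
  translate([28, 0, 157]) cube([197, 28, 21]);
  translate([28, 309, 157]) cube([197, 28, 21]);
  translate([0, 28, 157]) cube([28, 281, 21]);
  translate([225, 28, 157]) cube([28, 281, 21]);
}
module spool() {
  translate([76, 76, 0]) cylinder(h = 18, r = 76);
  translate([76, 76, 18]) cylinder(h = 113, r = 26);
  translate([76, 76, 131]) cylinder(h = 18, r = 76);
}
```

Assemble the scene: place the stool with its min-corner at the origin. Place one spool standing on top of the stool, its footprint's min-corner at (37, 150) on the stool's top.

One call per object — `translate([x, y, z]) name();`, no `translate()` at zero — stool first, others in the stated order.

stool();
translate([37, 150, 427]) spool();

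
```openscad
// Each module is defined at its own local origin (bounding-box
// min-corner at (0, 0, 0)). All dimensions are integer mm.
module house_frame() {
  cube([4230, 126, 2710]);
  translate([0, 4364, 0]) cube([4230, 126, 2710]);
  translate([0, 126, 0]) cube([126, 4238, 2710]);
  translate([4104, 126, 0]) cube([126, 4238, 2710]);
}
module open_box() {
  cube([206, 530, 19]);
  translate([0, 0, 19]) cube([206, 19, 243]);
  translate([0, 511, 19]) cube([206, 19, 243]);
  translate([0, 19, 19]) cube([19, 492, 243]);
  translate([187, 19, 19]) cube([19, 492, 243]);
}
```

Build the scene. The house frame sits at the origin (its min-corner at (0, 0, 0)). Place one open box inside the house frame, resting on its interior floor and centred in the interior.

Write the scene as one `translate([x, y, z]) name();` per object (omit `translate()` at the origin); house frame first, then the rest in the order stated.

house_frame();
translate([2012, 1980, 0]) open_box();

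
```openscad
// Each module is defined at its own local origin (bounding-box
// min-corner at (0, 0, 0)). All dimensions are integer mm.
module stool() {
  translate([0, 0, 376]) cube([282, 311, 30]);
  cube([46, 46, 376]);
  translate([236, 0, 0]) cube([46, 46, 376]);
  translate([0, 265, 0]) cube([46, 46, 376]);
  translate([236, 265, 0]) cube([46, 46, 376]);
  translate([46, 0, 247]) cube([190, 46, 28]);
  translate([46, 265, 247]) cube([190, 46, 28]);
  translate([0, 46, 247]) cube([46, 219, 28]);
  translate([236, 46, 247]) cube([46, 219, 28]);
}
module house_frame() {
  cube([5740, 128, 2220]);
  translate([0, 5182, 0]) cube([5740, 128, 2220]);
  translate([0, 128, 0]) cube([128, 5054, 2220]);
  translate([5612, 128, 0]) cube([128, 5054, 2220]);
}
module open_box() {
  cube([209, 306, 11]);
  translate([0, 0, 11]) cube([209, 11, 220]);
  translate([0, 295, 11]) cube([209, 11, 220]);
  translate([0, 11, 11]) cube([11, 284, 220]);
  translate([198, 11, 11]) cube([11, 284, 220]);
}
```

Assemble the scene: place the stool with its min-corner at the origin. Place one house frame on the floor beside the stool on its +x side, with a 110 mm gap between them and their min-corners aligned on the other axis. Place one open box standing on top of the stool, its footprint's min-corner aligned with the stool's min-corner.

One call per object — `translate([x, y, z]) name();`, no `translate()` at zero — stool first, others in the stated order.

stool();
translate([392, 0, 0]) house_frame();
translate([0, 0, 406]) open_box();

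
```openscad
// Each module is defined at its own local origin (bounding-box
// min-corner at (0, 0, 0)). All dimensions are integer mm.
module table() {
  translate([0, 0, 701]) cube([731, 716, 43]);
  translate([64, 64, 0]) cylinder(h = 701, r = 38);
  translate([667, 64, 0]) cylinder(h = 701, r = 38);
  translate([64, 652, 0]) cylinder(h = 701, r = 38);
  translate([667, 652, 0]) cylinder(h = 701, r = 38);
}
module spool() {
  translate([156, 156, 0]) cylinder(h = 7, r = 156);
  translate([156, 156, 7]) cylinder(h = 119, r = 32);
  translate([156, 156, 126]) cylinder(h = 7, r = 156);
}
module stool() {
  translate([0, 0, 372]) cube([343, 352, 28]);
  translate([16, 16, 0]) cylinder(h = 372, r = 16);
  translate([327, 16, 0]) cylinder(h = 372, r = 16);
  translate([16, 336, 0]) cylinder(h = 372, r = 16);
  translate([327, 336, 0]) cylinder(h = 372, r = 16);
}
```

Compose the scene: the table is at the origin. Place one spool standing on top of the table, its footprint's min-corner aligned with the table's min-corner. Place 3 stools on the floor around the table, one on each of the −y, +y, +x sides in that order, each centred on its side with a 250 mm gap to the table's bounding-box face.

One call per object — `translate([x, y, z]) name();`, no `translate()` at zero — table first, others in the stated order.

table();
translate([0, 0, 744]) spool();
translate([194, -602, 0]) stool();
translate([194, 966, 0]) stool();
translate([981, 182, 0]) stool();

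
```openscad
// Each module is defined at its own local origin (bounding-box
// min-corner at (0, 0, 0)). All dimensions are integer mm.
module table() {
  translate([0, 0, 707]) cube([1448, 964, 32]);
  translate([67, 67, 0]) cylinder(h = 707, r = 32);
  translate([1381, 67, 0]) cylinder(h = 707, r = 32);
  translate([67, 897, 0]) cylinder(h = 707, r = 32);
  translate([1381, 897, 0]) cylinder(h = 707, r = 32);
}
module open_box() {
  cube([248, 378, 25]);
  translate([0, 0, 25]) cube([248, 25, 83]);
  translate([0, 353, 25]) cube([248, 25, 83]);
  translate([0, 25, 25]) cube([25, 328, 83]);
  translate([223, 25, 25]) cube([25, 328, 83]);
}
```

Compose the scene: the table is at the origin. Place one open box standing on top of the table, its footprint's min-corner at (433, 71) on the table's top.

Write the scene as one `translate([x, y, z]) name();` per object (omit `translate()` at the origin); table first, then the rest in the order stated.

table();
translate([433, 71, 739]) open_box();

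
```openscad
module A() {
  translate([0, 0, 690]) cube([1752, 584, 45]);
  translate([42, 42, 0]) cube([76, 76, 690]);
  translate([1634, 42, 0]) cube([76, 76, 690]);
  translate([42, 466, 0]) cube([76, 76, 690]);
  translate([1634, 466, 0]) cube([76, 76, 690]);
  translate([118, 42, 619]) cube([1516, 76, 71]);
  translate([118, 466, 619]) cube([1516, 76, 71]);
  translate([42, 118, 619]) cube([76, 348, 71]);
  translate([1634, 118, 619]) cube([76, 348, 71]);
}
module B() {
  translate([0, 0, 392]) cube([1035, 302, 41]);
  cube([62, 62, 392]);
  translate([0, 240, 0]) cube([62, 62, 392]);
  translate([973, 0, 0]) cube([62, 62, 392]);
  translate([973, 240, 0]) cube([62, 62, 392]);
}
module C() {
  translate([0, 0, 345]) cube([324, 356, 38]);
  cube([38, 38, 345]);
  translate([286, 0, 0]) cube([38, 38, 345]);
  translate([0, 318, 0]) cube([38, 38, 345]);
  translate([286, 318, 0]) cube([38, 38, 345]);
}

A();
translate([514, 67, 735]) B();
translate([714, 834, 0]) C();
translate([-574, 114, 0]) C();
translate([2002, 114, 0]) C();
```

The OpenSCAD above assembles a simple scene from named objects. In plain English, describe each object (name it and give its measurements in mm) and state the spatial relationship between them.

A is a rectangular dining table. The top is 1752×584×45 mm with its upper surface at z = 735 mm. It stands on four 76×76 mm square legs, each inset 42 mm from the nearest pair of top edges, running from the floor to the underside of the top. Four apron rails, 76 mm thick and 71 mm tall, run between adjacent legs with their top edges flush with the underside of the top and their outer faces flush with the legs' outer faces.

B is a bench: a 1035×302 mm seat slab, 41 mm thick, top at z = 433 mm, on four 62×62 mm square legs flush with the seat corners and standing on z = 0.

C is a four-legged stool. The seat is a 324×356×38 mm slab whose top surface is at z = 383 mm; four square legs, each 38×38 mm in cross-section, run from the floor (z = 0) to the underside of the seat, each flush with a corner of the seat.

The bench is on top of the table. Three stools sit around the table at the +y, −x, +x sides.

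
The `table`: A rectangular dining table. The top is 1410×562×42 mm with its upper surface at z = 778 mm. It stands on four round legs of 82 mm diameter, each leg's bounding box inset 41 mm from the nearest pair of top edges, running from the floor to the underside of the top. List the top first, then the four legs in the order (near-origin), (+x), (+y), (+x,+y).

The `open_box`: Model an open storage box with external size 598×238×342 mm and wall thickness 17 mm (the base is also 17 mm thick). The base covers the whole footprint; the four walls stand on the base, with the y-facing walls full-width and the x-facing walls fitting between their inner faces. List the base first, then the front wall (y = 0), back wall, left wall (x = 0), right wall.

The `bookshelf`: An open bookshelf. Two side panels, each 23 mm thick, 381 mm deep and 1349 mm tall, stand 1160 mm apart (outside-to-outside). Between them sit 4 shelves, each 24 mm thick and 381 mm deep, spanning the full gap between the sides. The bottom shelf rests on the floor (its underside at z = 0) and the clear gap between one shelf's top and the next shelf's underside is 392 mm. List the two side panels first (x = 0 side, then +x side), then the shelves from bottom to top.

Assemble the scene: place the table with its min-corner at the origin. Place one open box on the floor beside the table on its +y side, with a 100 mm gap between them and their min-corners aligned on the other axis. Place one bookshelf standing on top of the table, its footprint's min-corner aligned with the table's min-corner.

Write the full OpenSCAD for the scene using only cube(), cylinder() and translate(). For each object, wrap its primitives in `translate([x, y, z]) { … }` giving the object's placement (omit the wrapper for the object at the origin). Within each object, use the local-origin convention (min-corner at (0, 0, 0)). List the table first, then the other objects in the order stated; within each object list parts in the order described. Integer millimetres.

translate([0, 0, 736]) cube([1410, 562, 42]);
translate([82, 82, 0]) cylinder(h = 736, r = 41);
translate([1328, 82, 0]) cylinder(h = 736, r = 41);
translate([82, 480, 0]) cylinder(h = 736, r = 41);
translate([1328, 480, 0]) cylinder(h = 736, r = 41);
translate([0, 662, 0]) {
  cube([598, 238, 17]);
  translate([0, 0, 17]) cube([598, 17, 325]);
  translate([0, 221, 17]) cube([598, 17, 325]);
  translate([0, 17, 17]) cube([17, 204, 325]);
  translate([581, 17, 17]) cube([17, 204, 325]);
}
translate([0, 0, 778]) {
  cube([23, 381, 1349]);
  translate([1137, 0, 0]) cube([23, 381, 1349]);
  translate([23, 0, 0]) cube([1114, 381, 24]);
  translate([23, 0, 416]) cube([1114, 381, 24]);
  translate([23, 0, 832]) cube([1114, 381, 24]);
  translate([23, 0, 1248]) cube([1114, 381, 24]);
}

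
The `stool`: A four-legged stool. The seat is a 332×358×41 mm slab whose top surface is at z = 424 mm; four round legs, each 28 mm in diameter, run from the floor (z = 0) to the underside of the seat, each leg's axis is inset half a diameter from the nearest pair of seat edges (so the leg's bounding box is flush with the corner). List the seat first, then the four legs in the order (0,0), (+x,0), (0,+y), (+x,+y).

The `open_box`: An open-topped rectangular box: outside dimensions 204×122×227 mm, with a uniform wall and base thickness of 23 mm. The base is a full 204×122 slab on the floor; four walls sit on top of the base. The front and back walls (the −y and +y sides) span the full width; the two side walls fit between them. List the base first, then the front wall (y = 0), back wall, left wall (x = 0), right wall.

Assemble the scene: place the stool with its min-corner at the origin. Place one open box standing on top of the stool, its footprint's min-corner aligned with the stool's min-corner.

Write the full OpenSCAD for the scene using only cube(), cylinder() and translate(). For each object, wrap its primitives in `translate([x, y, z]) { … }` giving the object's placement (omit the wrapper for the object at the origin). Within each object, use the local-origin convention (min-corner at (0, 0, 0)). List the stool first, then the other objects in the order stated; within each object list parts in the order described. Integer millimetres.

translate([0, 0, 383]) cube([332, 358, 41]);
translate([14, 14, 0]) cylinder(h = 383, r = 14);
translate([318, 14, 0]) cylinder(h = 383, r = 14);
translate([14, 344, 0]) cylinder(h = 383, r = 14);
translate([318, 344, 0]) cylinder(h = 383, r = 14);
translate([0, 0, 424]) {
  cube([204, 122, 23]);
  translate([0, 0, 23]) cube([204, 23, 204]);
  translate([0, 99, 23]) cube([204, 23, 204]);
  translate([0, 23, 23]) cube([23, 76, 204]);
  translate([181, 23, 23]) cube([23, 76, 204]);
}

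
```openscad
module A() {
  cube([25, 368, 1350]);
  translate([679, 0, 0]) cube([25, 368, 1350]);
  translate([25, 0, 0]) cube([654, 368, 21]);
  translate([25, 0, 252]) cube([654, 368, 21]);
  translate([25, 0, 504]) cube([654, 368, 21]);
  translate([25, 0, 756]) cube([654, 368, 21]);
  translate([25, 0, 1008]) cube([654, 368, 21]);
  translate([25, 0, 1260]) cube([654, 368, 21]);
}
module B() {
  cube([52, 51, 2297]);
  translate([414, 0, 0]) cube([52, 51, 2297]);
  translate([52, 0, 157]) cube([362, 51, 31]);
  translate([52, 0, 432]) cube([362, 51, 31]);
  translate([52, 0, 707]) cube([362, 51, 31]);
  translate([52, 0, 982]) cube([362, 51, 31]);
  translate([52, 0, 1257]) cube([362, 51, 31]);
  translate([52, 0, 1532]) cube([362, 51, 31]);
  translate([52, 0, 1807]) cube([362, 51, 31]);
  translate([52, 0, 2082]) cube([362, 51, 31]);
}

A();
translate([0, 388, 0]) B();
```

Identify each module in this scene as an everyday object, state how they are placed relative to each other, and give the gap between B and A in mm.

A is a bookshelf. B is a ladder. The ladder is on the floor beside the bookshelf on its +y side. The gap between the ladder and the bookshelf is 20 mm.

The ladder's nearest face is 20 mm from the bookshelf's +y face.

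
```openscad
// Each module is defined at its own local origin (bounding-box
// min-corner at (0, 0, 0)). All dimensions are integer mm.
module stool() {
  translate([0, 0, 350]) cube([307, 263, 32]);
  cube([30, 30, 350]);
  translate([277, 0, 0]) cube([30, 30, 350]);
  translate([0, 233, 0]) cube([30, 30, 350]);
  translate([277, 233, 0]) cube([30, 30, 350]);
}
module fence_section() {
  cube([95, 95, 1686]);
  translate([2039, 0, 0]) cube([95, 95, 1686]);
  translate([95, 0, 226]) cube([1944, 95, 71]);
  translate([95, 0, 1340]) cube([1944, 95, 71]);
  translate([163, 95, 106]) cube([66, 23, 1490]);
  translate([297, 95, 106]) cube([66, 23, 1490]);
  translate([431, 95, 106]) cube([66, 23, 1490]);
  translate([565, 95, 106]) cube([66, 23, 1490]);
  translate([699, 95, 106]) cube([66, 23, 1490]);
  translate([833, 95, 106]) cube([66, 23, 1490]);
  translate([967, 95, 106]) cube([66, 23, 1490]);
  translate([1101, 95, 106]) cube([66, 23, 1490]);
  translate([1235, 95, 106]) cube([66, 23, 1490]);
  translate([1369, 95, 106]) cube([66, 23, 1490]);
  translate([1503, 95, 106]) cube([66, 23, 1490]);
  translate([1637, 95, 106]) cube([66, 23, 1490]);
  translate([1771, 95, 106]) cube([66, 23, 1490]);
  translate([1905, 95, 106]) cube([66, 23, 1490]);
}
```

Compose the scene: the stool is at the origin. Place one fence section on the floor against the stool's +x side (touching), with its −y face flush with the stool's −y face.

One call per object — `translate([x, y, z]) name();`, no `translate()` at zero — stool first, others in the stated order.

stool();
translate([307, 0, 0]) fence_section();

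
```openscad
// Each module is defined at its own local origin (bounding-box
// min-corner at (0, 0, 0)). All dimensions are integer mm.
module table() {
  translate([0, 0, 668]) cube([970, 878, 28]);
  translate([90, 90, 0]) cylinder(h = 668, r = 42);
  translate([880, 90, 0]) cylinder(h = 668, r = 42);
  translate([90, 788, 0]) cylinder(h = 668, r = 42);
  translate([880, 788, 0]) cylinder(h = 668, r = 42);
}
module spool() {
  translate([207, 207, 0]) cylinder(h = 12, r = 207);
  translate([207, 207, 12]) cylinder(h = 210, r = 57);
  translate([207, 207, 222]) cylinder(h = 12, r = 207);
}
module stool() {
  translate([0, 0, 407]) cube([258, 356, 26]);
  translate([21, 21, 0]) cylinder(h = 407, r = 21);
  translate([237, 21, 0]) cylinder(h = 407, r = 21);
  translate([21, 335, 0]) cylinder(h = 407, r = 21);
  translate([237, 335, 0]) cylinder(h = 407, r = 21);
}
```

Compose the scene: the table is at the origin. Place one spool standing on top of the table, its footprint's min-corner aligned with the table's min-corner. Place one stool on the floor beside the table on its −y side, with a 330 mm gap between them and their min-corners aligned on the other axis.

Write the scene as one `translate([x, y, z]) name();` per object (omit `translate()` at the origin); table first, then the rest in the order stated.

table();
translate([0, 0, 696]) spool();
translate([0, -686, 0]) stool();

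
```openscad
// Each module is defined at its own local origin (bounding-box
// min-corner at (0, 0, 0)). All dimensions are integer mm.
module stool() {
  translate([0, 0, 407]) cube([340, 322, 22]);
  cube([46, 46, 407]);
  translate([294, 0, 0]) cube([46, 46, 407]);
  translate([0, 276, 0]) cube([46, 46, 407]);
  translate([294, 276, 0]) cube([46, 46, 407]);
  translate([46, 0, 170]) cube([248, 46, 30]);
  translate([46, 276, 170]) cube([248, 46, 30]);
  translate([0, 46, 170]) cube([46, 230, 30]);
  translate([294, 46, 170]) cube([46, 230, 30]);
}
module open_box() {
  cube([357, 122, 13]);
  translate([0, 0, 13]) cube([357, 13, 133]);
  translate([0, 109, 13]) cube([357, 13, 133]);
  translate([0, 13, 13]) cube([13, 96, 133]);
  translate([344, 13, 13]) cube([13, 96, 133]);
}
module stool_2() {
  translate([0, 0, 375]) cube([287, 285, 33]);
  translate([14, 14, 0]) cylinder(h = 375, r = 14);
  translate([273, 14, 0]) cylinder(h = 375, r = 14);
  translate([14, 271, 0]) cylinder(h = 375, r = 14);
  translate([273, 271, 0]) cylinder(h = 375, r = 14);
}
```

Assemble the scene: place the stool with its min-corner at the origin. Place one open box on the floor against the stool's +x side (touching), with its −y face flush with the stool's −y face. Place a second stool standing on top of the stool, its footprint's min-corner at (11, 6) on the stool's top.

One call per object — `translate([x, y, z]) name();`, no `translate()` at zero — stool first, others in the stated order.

stool();
translate([340, 0, 0]) open_box();
translate([11, 6, 429]) stool_2();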